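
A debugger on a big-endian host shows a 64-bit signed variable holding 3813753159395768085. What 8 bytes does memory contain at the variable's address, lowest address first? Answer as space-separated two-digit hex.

3813753159395768085 in hexadecimal, padded to 64 bits, is 0x34ED2C4AD6CEF715.
Split into bytes (most-significant first): 34 ED 2C 4A D6 CE F7 15.
Big-endian stores the most-significant byte at the lowest address.
So the memory order matches the most-significant-first order: 34 ED 2C 4A D6 CE F7 15.

34 ED 2C 4A D6 CE F7 15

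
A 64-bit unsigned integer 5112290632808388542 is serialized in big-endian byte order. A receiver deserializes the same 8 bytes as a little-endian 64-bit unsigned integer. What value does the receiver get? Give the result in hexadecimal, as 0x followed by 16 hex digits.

5112290632808388542 in 64-bit hexadecimal is 0x46F2813E9519D7BE.
Stored big-endian, the bytes at ascending addresses are 46 F2 81 3E 95 19 D7 BE.
Read back as little-endian, the first byte is least significant, giving 0xBED719953E81F246.

0xBED719953E81F246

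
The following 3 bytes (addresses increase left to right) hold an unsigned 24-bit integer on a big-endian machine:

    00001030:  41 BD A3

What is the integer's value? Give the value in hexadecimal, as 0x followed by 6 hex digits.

0x41BDA3

Big-endian stores the most-significant byte at the lowest address.
The bytes are already most-significant first: 0x41BDA3.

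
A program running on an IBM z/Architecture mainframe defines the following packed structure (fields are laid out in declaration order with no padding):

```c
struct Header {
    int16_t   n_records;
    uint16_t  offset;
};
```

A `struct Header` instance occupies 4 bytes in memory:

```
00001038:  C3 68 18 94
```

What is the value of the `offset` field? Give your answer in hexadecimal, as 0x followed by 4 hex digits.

`offset` follows `n_records` (2 bytes), so it starts at byte offset 2 and occupies 2 bytes.
Bytes at offsets 2..3: 18 94.
Big-endian: lowest address holds the most-significant byte.
The bytes are already most-significant first: 0x1894.

0x1894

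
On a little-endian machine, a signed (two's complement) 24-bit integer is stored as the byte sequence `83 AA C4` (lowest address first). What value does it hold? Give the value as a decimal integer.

In little-endian order the low byte comes first in memory.
Reassemble most-significant byte first: C4 AA 83 → 0xC4AA83.
Top bit is set, so as a signed 24-bit value this is 0xC4AA83 − 2^24 = -3888509.

-3888509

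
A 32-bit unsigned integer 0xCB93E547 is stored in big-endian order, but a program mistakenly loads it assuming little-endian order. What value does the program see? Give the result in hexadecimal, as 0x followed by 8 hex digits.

Stored big-endian, the bytes at ascending addresses are CB 93 E5 47.
Read back as little-endian, the first byte is least significant, giving 0x47E593CB.

0x47E593CB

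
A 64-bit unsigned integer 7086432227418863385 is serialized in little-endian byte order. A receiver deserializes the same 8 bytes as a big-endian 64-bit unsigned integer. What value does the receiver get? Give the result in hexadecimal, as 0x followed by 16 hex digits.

0x19772EB890105862

7086432227418863385 in 64-bit hexadecimal is 0x62581090B82E7719.
Stored little-endian, the bytes at ascending addresses are 19 77 2E B8 90 10 58 62.
Read back as big-endian, the last byte is least significant, giving 0x19772EB890105862.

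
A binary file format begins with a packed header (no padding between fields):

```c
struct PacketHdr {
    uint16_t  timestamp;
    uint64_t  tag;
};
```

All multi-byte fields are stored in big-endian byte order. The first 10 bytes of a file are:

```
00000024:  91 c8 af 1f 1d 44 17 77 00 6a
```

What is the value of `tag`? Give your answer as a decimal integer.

12618836859204075626

`tag` follows `timestamp` (2 bytes), so it starts at byte offset 2 and occupies 8 bytes.
Bytes at offsets 2..9: AF 1F 1D 44 17 77 00 6A.
Big-endian stores the most-significant byte at the lowest address.
The bytes are already most-significant first: 0xAF1F1D441777006A.
0xAF1F1D441777006A = 12618836859204075626.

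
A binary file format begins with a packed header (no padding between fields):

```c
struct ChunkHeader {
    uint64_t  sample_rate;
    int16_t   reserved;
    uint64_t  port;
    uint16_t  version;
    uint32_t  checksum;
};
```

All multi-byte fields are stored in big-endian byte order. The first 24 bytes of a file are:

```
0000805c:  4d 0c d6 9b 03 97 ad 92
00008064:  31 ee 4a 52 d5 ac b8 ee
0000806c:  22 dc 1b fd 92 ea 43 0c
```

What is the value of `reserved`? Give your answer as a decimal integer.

12782

`reserved` follows `sample_rate` (8 bytes), so it starts at byte offset 8 and occupies 2 bytes.
Bytes at offsets 8..9: 31 EE.
Big-endian: lowest address holds the most-significant byte.
The bytes are already most-significant first: 0x31EE.
0x31EE = 12782.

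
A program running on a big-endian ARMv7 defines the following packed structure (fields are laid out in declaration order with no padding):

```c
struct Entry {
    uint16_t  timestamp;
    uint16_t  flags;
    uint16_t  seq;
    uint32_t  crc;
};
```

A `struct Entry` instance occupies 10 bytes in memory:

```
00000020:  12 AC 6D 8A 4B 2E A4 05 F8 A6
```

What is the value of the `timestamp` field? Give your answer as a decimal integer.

`timestamp` is the first field, at byte offset 0, occupying 2 bytes.
Bytes at offsets 0..1: 12 AC.
Big-endian stores the most-significant byte at the lowest address.
The bytes are already most-significant first: 0x12AC.
0x12AC = 4780.

4780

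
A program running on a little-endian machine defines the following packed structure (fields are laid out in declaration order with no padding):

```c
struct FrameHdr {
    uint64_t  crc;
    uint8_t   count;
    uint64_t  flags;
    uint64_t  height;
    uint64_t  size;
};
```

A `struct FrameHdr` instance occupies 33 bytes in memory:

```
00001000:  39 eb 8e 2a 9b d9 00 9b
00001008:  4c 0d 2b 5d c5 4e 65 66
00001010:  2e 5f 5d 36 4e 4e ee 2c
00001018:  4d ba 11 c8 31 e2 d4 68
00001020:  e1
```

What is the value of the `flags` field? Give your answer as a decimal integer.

3343471162362243853

`flags` follows `crc` (8 B), `count` (1 B), so it starts at offset 8 + 1 = 9 and occupies 8 bytes.
Bytes at offsets 9..16: 0D 2B 5D C5 4E 65 66 2E.
In little-endian order the low byte comes first in memory.
Reassemble most-significant byte first: 2E 66 65 4E C5 5D 2B 0D → 0x2E66654EC55D2B0D.
0x2E66654EC55D2B0D = 3343471162362243853.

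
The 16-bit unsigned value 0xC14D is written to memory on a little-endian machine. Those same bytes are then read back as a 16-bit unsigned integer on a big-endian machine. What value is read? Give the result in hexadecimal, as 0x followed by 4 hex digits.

Stored little-endian, the bytes at ascending addresses are 4D C1.
Read back as big-endian, the last byte is least significant, giving 0x4DC1.

0x4DC1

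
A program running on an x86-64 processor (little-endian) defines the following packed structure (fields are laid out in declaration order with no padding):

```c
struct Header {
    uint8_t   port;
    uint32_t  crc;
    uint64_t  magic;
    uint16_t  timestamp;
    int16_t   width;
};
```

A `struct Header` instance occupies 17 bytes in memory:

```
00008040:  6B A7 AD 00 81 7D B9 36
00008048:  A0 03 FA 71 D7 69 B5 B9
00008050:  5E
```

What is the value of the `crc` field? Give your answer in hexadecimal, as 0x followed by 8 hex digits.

0x8100ADA7

`crc` follows `port` (1 byte), so it starts at byte offset 1 and occupies 4 bytes.
Bytes at offsets 1..4: A7 AD 00 81.
In little-endian order the low byte comes first in memory.
Reassemble most-significant byte first: 81 00 AD A7 → 0x8100ADA7.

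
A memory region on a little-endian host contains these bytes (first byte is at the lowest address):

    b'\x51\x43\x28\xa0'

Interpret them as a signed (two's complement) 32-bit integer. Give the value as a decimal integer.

-1607974063

In little-endian order the low byte comes first in memory.
Reassemble most-significant byte first: A0 28 43 51 → 0xA0284351.
Top bit is set, so as a signed 32-bit value this is 0xA0284351 − 2^32 = -1607974063.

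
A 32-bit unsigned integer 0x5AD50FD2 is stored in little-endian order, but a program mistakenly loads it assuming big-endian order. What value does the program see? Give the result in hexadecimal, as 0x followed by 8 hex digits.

Stored little-endian, the bytes at ascending addresses are D2 0F D5 5A.
Read back as big-endian, the last byte is least significant, giving 0xD20FD55A.

0xD20FD55A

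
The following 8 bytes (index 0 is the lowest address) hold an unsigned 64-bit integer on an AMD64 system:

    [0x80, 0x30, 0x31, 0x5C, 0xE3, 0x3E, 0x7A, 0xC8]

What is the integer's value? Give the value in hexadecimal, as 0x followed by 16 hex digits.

Little-endian: lowest address holds the least-significant byte.
Reassemble most-significant byte first: C8 7A 3E E3 5C 31 30 80 → 0xC87A3EE35C313080.

0xC87A3EE35C313080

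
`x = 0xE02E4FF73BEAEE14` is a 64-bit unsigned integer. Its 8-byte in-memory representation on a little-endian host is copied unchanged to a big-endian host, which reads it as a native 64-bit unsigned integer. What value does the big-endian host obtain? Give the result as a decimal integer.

1508400468488826592

Stored little-endian, the bytes at ascending addresses are 14 EE EA 3B F7 4F 2E E0.
Read back as big-endian, the last byte is least significant, giving 0x14EEEA3BF74F2EE0.
0x14EEEA3BF74F2EE0 = 1508400468488826592.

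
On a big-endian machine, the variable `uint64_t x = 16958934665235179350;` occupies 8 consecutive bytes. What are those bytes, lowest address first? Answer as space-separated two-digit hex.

16958934665235179350 in hexadecimal, padded to 64 bits, is 0xEB5A3D39CA66A756.
Split into bytes (most-significant first): EB 5A 3D 39 CA 66 A7 56.
Big-endian stores the most-significant byte at the lowest address.
So the memory order matches the most-significant-first order: EB 5A 3D 39 CA 66 A7 56.

EB 5A 3D 39 CA 66 A7 56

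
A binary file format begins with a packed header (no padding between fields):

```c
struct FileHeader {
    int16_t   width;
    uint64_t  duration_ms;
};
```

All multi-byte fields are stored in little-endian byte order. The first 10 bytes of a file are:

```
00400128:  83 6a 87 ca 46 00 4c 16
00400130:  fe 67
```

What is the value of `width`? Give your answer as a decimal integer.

`width` is the first field, at byte offset 0, occupying 2 bytes.
Bytes at offsets 0..1: 83 6A.
Little-endian stores the least-significant byte at the lowest address.
Reassemble most-significant byte first: 6A 83 → 0x6A83.
0x6A83 = 27267.

27267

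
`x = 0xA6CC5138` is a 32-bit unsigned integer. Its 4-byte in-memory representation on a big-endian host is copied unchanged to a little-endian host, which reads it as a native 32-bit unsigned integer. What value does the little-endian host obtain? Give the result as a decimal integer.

944884902

Stored big-endian, the bytes at ascending addresses are A6 CC 51 38.
Read back as little-endian, the first byte is least significant, giving 0x3851CCA6.
0x3851CCA6 = 944884902.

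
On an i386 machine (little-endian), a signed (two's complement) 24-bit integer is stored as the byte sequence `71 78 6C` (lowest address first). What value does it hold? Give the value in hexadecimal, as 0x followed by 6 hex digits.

0x6C7871

Little-endian stores the least-significant byte at the lowest address.
Reassemble most-significant byte first: 6C 78 71 → 0x6C7871.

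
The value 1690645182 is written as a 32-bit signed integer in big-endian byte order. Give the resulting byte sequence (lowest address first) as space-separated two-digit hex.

1690645182 in hexadecimal, padded to 32 bits, is 0x64C532BE.
Split into bytes (most-significant first): 64 C5 32 BE.
In big-endian order the high byte comes first in memory.
So the memory order matches the most-significant-first order: 64 C5 32 BE.

64 C5 32 BE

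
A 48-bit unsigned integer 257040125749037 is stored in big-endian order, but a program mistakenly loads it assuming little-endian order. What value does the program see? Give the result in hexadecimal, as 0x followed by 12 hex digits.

257040125749037 in 48-bit hexadecimal is 0xE9C6D163672D.
Stored big-endian, the bytes at ascending addresses are E9 C6 D1 63 67 2D.
Read back as little-endian, the first byte is least significant, giving 0x2D6763D1C6E9.

0x2D6763D1C6E9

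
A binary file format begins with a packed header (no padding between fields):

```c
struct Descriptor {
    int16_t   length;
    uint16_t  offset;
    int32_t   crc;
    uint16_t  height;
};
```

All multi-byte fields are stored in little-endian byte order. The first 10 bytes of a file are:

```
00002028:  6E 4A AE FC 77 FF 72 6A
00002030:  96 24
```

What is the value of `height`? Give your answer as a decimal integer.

`height` follows `length` (2 B), `offset` (2 B), `crc` (4 B), so it starts at offset 2 + 2 + 4 = 8 and occupies 2 bytes.
Bytes at offsets 8..9: 96 24.
Little-endian: lowest address holds the least-significant byte.
Reassemble most-significant byte first: 24 96 → 0x2496.
0x2496 = 9366.

9366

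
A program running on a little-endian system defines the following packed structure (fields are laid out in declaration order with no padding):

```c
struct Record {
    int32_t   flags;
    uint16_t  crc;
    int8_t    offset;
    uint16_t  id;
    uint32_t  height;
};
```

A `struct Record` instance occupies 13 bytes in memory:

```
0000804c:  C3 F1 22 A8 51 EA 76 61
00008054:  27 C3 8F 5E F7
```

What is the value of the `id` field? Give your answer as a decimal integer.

`id` follows `flags` (4 B), `crc` (2 B), `offset` (1 B), so it starts at offset 4 + 2 + 1 = 7 and occupies 2 bytes.
Bytes at offsets 7..8: 61 27.
Little-endian: lowest address holds the least-significant byte.
Reassemble most-significant byte first: 27 61 → 0x2761.
0x2761 = 10081.

10081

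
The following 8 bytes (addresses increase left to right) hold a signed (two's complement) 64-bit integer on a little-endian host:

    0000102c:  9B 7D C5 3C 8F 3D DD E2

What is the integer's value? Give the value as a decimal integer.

-2099454165875589733

Little-endian: lowest address holds the least-significant byte.
Reassemble most-significant byte first: E2 DD 3D 8F 3C C5 7D 9B → 0xE2DD3D8F3CC57D9B.
Top bit is set, so as a signed 64-bit value this is 0xE2DD3D8F3CC57D9B − 2^64 = -2099454165875589733.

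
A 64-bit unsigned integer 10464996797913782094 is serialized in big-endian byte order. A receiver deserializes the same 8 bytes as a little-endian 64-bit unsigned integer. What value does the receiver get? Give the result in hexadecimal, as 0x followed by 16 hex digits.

10464996797913782094 in 64-bit hexadecimal is 0x913B23244B40574E.
Stored big-endian, the bytes at ascending addresses are 91 3B 23 24 4B 40 57 4E.
Read back as little-endian, the first byte is least significant, giving 0x4E57404B24233B91.

0x4E57404B24233B91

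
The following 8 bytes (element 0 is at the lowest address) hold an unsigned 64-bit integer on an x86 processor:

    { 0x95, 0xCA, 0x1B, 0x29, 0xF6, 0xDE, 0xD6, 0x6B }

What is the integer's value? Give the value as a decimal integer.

Little-endian stores the least-significant byte at the lowest address.
Reassemble most-significant byte first: 6B D6 DE F6 29 1B CA 95 → 0x6BD6DEF6291BCA95.
0x6BD6DEF6291BCA95 = 7770643355907377813.

7770643355907377813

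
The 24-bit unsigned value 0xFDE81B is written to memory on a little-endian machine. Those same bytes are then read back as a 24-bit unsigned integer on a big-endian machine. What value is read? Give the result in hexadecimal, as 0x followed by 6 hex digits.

0x1BE8FD

Stored little-endian, the bytes at ascending addresses are 1B E8 FD.
Read back as big-endian, the last byte is least significant, giving 0x1BE8FD.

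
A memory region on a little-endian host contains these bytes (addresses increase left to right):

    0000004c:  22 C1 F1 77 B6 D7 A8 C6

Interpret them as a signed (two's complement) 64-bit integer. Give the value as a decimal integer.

-4131815479416078046

In little-endian order the low byte comes first in memory.
Reassemble most-significant byte first: C6 A8 D7 B6 77 F1 C1 22 → 0xC6A8D7B677F1C122.
Top bit is set, so as a signed 64-bit value this is 0xC6A8D7B677F1C122 − 2^64 = -4131815479416078046.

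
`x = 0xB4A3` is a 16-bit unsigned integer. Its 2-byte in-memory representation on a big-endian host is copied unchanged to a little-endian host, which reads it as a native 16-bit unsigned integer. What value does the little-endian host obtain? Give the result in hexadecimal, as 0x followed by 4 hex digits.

0xA3B4

Stored big-endian, the bytes at ascending addresses are B4 A3.
Read back as little-endian, the first byte is least significant, giving 0xA3B4.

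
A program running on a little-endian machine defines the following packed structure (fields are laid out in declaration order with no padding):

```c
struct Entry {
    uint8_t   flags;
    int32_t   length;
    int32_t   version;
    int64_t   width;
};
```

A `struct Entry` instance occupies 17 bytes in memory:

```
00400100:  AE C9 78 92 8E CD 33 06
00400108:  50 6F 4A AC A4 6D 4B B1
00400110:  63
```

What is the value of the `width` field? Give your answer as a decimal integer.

7183605814918924911

`width` follows `flags` (1 B), `length` (4 B), `version` (4 B), so it starts at offset 1 + 4 + 4 = 9 and occupies 8 bytes.
Bytes at offsets 9..16: 6F 4A AC A4 6D 4B B1 63.
In little-endian order the low byte comes first in memory.
Reassemble most-significant byte first: 63 B1 4B 6D A4 AC 4A 6F → 0x63B14B6DA4AC4A6F.
0x63B14B6DA4AC4A6F = 7183605814918924911.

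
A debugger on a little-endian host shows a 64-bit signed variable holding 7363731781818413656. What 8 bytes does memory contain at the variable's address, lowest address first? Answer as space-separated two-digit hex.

7363731781818413656 in hexadecimal, padded to 64 bits, is 0x66313B0A748A7258.
Split into bytes (most-significant first): 66 31 3B 0A 74 8A 72 58.
Little-endian: lowest address holds the least-significant byte.
So at ascending addresses the bytes are 58 72 8A 74 0A 3B 31 66.

58 72 8A 74 0A 3B 31 66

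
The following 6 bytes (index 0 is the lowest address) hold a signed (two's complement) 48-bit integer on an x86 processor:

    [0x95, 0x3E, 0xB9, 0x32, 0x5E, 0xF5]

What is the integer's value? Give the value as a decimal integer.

In little-endian order the low byte comes first in memory.
Reassemble most-significant byte first: F5 5E 32 B9 3E 95 → 0xF55E32B93E95.
Top bit is set, so as a signed 48-bit value this is 0xF55E32B93E95 − 2^48 = -11690049978731.

-11690049978731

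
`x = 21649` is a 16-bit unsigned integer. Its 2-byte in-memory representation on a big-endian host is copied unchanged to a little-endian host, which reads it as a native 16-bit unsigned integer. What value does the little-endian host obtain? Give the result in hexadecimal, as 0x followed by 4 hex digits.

0x9154

21649 in 16-bit hexadecimal is 0x5491.
Stored big-endian, the bytes at ascending addresses are 54 91.
Read back as little-endian, the first byte is least significant, giving 0x9154.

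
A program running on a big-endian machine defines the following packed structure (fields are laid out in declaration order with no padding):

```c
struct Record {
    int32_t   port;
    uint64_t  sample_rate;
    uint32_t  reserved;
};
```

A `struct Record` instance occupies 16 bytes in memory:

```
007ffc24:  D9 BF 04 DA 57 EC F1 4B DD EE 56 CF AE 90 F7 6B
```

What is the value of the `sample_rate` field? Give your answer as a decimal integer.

6335704083951670991

`sample_rate` follows `port` (4 bytes), so it starts at byte offset 4 and occupies 8 bytes.
Bytes at offsets 4..11: 57 EC F1 4B DD EE 56 CF.
Big-endian: lowest address holds the most-significant byte.
The bytes are already most-significant first: 0x57ECF14BDDEE56CF.
0x57ECF14BDDEE56CF = 6335704083951670991.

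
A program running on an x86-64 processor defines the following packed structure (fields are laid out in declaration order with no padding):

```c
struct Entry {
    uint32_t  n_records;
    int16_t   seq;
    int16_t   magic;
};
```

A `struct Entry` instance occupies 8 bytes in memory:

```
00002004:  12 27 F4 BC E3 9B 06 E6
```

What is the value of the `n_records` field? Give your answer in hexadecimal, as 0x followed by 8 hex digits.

0xBCF42712

`n_records` is the first field, at byte offset 0, occupying 4 bytes.
Bytes at offsets 0..3: 12 27 F4 BC.
In little-endian order the low byte comes first in memory.
Reassemble most-significant byte first: BC F4 27 12 → 0xBCF42712.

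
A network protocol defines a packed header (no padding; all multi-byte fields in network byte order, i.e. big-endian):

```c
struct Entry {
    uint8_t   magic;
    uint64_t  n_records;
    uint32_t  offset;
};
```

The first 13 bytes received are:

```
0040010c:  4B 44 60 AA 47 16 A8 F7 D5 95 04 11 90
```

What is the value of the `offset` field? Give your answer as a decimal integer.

`offset` follows `magic` (1 B), `n_records` (8 B), so it starts at offset 1 + 8 = 9 and occupies 4 bytes.
Bytes at offsets 9..12: 95 04 11 90.
Big-endian stores the most-significant byte at the lowest address.
The bytes are already most-significant first: 0x95041190.
0x95041190 = 2500071824.

2500071824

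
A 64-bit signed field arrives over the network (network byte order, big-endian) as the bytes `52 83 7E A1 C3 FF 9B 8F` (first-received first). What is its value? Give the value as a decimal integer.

5945735166302329743

In big-endian order the high byte comes first in memory.
The bytes are already most-significant first: 0x52837EA1C3FF9B8F.
0x52837EA1C3FF9B8F = 5945735166302329743.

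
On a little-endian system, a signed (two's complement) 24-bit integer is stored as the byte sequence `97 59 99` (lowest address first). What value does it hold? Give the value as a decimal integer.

Little-endian stores the least-significant byte at the lowest address.
Reassemble most-significant byte first: 99 59 97 → 0x995997.
Top bit is set, so as a signed 24-bit value this is 0x995997 − 2^24 = -6727273.

-6727273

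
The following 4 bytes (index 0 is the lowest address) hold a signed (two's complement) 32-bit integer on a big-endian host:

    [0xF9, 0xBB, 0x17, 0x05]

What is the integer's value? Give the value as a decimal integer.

Big-endian: lowest address holds the most-significant byte.
The bytes are already most-significant first: 0xF9BB1705.
Top bit is set, so as a signed 32-bit value this is 0xF9BB1705 − 2^32 = -105179387.

-105179387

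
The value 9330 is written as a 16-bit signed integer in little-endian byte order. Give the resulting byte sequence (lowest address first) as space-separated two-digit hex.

9330 in hexadecimal, padded to 16 bits, is 0x2472.
Split into bytes (most-significant first): 24 72.
In little-endian order the low byte comes first in memory.
So at ascending addresses the bytes are 72 24.

72 24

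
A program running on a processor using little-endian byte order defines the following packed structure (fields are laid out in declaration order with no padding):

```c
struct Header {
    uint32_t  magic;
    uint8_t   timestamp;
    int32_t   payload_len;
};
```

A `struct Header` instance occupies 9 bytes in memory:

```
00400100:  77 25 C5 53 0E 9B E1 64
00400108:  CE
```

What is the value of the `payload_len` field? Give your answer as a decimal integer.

-832249445

`payload_len` follows `magic` (4 B), `timestamp` (1 B), so it starts at offset 4 + 1 = 5 and occupies 4 bytes.
Bytes at offsets 5..8: 9B E1 64 CE.
Little-endian stores the least-significant byte at the lowest address.
Reassemble most-significant byte first: CE 64 E1 9B → 0xCE64E19B.
Top bit is set, so as a signed 32-bit value this is 0xCE64E19B − 2^32 = -832249445.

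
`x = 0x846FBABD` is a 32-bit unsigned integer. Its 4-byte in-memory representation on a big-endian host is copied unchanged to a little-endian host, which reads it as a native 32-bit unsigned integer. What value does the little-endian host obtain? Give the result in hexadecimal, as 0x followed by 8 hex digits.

0xBDBA6F84

Stored big-endian, the bytes at ascending addresses are 84 6F BA BD.
Read back as little-endian, the first byte is least significant, giving 0xBDBA6F84.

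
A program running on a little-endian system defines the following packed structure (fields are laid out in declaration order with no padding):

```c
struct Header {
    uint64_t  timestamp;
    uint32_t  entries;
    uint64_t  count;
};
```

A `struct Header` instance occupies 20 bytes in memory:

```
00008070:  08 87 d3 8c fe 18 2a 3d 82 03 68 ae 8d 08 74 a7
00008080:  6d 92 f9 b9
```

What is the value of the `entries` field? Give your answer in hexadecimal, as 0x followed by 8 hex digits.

0xAE680382

`entries` follows `timestamp` (8 bytes), so it starts at byte offset 8 and occupies 4 bytes.
Bytes at offsets 8..11: 82 03 68 AE.
Little-endian: lowest address holds the least-significant byte.
Reassemble most-significant byte first: AE 68 03 82 → 0xAE680382.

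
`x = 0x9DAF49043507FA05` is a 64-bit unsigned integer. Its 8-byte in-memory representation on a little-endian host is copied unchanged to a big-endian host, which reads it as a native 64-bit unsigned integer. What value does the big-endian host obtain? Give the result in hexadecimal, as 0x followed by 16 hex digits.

0x05FA07350449AF9D

Stored little-endian, the bytes at ascending addresses are 05 FA 07 35 04 49 AF 9D.
Read back as big-endian, the last byte is least significant, giving 0x05FA07350449AF9D.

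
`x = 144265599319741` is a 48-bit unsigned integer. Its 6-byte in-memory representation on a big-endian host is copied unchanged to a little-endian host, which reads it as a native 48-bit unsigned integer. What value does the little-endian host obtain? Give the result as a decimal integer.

208902049445251

144265599319741 in 48-bit hexadecimal is 0x833573CCFEBD.
Stored big-endian, the bytes at ascending addresses are 83 35 73 CC FE BD.
Read back as little-endian, the first byte is least significant, giving 0xBDFECC733583.
0xBDFECC733583 = 208902049445251.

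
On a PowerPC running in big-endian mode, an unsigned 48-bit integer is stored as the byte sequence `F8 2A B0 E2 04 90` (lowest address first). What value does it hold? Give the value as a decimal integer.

Big-endian: lowest address holds the most-significant byte.
The bytes are already most-significant first: 0xF82AB0E20490.
0xF82AB0E20490 = 272862239917200.

272862239917200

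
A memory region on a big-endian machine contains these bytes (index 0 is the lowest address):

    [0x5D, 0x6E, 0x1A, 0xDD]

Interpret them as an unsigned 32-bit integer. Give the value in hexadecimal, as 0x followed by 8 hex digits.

Big-endian: lowest address holds the most-significant byte.
The bytes are already most-significant first: 0x5D6E1ADD.

0x5D6E1ADD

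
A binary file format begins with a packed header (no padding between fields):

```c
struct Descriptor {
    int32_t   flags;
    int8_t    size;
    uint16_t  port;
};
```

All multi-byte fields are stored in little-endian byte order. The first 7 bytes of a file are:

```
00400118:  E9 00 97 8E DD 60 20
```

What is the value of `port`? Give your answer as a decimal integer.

8288

`port` follows `flags` (4 B), `size` (1 B), so it starts at offset 4 + 1 = 5 and occupies 2 bytes.
Bytes at offsets 5..6: 60 20.
In little-endian order the low byte comes first in memory.
Reassemble most-significant byte first: 20 60 → 0x2060.
0x2060 = 8288.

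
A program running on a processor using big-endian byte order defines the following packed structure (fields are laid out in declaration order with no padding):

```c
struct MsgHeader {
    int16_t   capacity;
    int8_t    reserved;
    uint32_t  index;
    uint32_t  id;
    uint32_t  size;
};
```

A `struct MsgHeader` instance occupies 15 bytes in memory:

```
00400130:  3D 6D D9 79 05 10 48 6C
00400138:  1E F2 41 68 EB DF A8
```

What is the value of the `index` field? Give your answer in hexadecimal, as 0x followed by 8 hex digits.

0x79051048

`index` follows `capacity` (2 B), `reserved` (1 B), so it starts at offset 2 + 1 = 3 and occupies 4 bytes.
Bytes at offsets 3..6: 79 05 10 48.
Big-endian stores the most-significant byte at the lowest address.
The bytes are already most-significant first: 0x79051048.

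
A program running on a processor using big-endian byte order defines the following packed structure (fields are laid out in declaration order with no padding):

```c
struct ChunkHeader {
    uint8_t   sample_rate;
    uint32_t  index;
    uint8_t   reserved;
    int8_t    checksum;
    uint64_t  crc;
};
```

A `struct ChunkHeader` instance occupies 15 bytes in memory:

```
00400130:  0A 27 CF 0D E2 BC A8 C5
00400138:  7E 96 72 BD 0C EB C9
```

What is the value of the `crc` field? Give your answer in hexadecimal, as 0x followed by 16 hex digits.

0xC57E9672BD0CEBC9

`crc` follows `sample_rate` (1 B), `index` (4 B), `reserved` (1 B), `checksum` (1 B), so it starts at offset 1 + 4 + 1 + 1 = 7 and occupies 8 bytes.
Bytes at offsets 7..14: C5 7E 96 72 BD 0C EB C9.
Big-endian: lowest address holds the most-significant byte.
The bytes are already most-significant first: 0xC57E9672BD0CEBC9.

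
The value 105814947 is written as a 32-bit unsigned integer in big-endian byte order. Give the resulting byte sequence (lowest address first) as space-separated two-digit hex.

06 4E 9B A3

105814947 in hexadecimal, padded to 32 bits, is 0x064E9BA3.
Split into bytes (most-significant first): 06 4E 9B A3.
Big-endian: lowest address holds the most-significant byte.
So the memory order matches the most-significant-first order: 06 4E 9B A3.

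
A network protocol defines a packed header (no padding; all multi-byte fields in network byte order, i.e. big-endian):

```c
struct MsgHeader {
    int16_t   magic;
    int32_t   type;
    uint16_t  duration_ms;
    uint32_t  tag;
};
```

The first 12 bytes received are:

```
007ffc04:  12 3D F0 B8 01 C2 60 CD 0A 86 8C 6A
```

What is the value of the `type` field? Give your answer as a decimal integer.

`type` follows `magic` (2 bytes), so it starts at byte offset 2 and occupies 4 bytes.
Bytes at offsets 2..5: F0 B8 01 C2.
Big-endian: lowest address holds the most-significant byte.
The bytes are already most-significant first: 0xF0B801C2.
Top bit is set, so as a signed 32-bit value this is 0xF0B801C2 − 2^32 = -256376382.

-256376382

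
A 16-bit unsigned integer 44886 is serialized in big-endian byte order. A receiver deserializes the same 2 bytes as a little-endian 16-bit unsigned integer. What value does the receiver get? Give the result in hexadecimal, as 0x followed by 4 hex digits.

44886 in 16-bit hexadecimal is 0xAF56.
Stored big-endian, the bytes at ascending addresses are AF 56.
Read back as little-endian, the first byte is least significant, giving 0x56AF.

0x56AF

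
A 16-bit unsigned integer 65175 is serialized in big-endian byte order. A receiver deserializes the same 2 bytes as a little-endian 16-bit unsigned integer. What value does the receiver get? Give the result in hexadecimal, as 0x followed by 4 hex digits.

65175 in 16-bit hexadecimal is 0xFE97.
Stored big-endian, the bytes at ascending addresses are FE 97.
Read back as little-endian, the first byte is least significant, giving 0x97FE.

0x97FE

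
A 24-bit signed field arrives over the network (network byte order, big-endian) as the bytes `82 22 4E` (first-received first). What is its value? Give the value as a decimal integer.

-8248754

Big-endian stores the most-significant byte at the lowest address.
The bytes are already most-significant first: 0x82224E.
Top bit is set, so as a signed 24-bit value this is 0x82224E − 2^24 = -8248754.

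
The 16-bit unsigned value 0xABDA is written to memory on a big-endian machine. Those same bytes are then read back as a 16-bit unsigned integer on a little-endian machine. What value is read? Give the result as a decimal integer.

Stored big-endian, the bytes at ascending addresses are AB DA.
Read back as little-endian, the first byte is least significant, giving 0xDAAB.
0xDAAB = 55979.

55979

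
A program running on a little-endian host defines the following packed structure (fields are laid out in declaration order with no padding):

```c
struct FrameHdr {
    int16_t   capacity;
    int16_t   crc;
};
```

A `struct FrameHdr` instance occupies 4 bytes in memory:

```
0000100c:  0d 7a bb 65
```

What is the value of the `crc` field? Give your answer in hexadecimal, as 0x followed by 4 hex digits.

`crc` follows `capacity` (2 bytes), so it starts at byte offset 2 and occupies 2 bytes.
Bytes at offsets 2..3: BB 65.
In little-endian order the low byte comes first in memory.
Reassemble most-significant byte first: 65 BB → 0x65BB.

0x65BB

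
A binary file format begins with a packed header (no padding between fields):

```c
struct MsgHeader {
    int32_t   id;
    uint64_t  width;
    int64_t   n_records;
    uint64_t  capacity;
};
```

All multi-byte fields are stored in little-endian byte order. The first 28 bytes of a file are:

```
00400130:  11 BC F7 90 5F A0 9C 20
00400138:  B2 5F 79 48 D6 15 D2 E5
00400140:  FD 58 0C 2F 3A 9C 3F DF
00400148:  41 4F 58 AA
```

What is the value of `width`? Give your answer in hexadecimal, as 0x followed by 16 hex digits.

0x48795FB2209CA05F

`width` follows `id` (4 bytes), so it starts at byte offset 4 and occupies 8 bytes.
Bytes at offsets 4..11: 5F A0 9C 20 B2 5F 79 48.
Little-endian: lowest address holds the least-significant byte.
Reassemble most-significant byte first: 48 79 5F B2 20 9C A0 5F → 0x48795FB2209CA05F.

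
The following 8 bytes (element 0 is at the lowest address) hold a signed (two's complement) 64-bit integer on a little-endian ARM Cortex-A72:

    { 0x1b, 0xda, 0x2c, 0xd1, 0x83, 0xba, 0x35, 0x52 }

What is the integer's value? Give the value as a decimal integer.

Little-endian stores the least-significant byte at the lowest address.
Reassemble most-significant byte first: 52 35 BA 83 D1 2C DA 1B → 0x5235BA83D12CDA1B.
0x5235BA83D12CDA1B = 5923845960188615195.

5923845960188615195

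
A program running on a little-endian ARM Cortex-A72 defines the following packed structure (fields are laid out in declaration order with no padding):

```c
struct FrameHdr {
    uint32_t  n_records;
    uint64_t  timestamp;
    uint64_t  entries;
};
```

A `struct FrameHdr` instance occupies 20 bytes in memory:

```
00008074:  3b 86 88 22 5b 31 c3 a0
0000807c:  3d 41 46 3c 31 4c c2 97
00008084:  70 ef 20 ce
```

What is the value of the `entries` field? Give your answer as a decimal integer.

`entries` follows `n_records` (4 B), `timestamp` (8 B), so it starts at offset 4 + 8 = 12 and occupies 8 bytes.
Bytes at offsets 12..19: 31 4C C2 97 70 EF 20 CE.
In little-endian order the low byte comes first in memory.
Reassemble most-significant byte first: CE 20 EF 70 97 C2 4C 31 → 0xCE20EF7097C24C31.
0xCE20EF7097C24C31 = 14853134837929364529.

14853134837929364529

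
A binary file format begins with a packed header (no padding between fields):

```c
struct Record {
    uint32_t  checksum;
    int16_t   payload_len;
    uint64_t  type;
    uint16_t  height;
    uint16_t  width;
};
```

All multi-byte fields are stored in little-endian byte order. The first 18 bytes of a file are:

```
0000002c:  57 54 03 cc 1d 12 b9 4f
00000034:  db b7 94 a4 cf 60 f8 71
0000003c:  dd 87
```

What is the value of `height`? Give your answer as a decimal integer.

29176

`height` follows `checksum` (4 B), `payload_len` (2 B), `type` (8 B), so it starts at offset 4 + 2 + 8 = 14 and occupies 2 bytes.
Bytes at offsets 14..15: F8 71.
Little-endian stores the least-significant byte at the lowest address.
Reassemble most-significant byte first: 71 F8 → 0x71F8.
0x71F8 = 29176.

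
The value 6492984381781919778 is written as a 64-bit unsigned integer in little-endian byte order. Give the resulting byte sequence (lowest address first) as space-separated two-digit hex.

22 48 45 D8 E4 B6 1B 5A

6492984381781919778 in hexadecimal, padded to 64 bits, is 0x5A1BB6E4D8454822.
Split into bytes (most-significant first): 5A 1B B6 E4 D8 45 48 22.
In little-endian order the low byte comes first in memory.
So at ascending addresses the bytes are 22 48 45 D8 E4 B6 1B 5A.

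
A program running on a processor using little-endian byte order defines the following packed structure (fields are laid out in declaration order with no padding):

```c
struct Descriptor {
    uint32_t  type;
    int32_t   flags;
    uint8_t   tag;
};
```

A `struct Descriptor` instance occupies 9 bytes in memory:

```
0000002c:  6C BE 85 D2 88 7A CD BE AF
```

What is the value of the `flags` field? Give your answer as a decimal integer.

-1093830008

`flags` follows `type` (4 bytes), so it starts at byte offset 4 and occupies 4 bytes.
Bytes at offsets 4..7: 88 7A CD BE.
Little-endian: lowest address holds the least-significant byte.
Reassemble most-significant byte first: BE CD 7A 88 → 0xBECD7A88.
Top bit is set, so as a signed 32-bit value this is 0xBECD7A88 − 2^32 = -1093830008.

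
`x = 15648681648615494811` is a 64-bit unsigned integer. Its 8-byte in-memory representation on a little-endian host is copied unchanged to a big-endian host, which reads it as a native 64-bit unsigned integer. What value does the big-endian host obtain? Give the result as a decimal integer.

11210838895967677401

15648681648615494811 in 64-bit hexadecimal is 0xD92B490C94E6949B.
Stored little-endian, the bytes at ascending addresses are 9B 94 E6 94 0C 49 2B D9.
Read back as big-endian, the last byte is least significant, giving 0x9B94E6940C492BD9.
0x9B94E6940C492BD9 = 11210838895967677401.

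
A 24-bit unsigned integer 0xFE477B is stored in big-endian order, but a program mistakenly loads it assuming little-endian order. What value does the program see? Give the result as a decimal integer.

Stored big-endian, the bytes at ascending addresses are FE 47 7B.
Read back as little-endian, the first byte is least significant, giving 0x7B47FE.
0x7B47FE = 8079358.

8079358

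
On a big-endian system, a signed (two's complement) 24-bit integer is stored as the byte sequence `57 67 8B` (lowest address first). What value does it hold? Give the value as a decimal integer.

5728139

In big-endian order the high byte comes first in memory.
The bytes are already most-significant first: 0x57678B.
0x57678B = 5728139.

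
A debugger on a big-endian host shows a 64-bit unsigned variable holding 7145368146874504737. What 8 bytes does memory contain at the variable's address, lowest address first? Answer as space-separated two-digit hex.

7145368146874504737 in hexadecimal, padded to 64 bits, is 0x63297278C7D89621.
Split into bytes (most-significant first): 63 29 72 78 C7 D8 96 21.
Big-endian: lowest address holds the most-significant byte.
So the memory order matches the most-significant-first order: 63 29 72 78 C7 D8 96 21.

63 29 72 78 C7 D8 96 21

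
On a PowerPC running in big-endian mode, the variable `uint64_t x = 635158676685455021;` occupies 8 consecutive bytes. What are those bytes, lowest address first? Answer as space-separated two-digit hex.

635158676685455021 in hexadecimal, padded to 64 bits, is 0x08D0897383D7FEAD.
Split into bytes (most-significant first): 08 D0 89 73 83 D7 FE AD.
Big-endian stores the most-significant byte at the lowest address.
So the memory order matches the most-significant-first order: 08 D0 89 73 83 D7 FE AD.

08 D0 89 73 83 D7 FE AD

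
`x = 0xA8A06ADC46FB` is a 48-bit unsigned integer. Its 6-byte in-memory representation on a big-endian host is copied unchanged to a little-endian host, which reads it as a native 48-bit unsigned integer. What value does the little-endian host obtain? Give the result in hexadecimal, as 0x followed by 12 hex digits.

0xFB46DC6AA0A8

Stored big-endian, the bytes at ascending addresses are A8 A0 6A DC 46 FB.
Read back as little-endian, the first byte is least significant, giving 0xFB46DC6AA0A8.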